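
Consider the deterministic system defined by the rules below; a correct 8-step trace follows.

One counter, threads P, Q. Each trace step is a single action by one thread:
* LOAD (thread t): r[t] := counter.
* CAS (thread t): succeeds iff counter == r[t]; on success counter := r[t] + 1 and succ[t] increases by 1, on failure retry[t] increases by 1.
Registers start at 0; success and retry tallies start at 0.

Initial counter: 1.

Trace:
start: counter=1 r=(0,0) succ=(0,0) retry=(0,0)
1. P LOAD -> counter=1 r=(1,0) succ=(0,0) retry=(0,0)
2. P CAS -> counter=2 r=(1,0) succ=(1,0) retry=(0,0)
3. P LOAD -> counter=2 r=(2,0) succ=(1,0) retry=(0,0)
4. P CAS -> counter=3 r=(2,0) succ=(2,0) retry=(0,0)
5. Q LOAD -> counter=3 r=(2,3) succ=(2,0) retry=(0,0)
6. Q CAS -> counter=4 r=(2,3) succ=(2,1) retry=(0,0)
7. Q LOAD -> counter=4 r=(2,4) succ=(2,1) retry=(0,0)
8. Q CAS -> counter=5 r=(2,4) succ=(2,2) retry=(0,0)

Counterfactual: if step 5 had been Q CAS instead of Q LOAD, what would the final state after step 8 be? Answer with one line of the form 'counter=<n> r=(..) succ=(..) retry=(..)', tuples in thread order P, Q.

(re-executing from step 5 with the substitution; state before step 5: counter=3 r=(2,0) succ=(2,0) retry=(0,0))
5. Q CAS -> counter=3 r=(2,0) succ=(2,0) retry=(0,1)
6. Q CAS -> counter=3 r=(2,0) succ=(2,0) retry=(0,2)
7. Q LOAD -> counter=3 r=(2,3) succ=(2,0) retry=(0,2)
8. Q CAS -> counter=4 r=(2,3) succ=(2,1) retry=(0,2)

counter=4 r=(2,3) succ=(2,1) retry=(0,2)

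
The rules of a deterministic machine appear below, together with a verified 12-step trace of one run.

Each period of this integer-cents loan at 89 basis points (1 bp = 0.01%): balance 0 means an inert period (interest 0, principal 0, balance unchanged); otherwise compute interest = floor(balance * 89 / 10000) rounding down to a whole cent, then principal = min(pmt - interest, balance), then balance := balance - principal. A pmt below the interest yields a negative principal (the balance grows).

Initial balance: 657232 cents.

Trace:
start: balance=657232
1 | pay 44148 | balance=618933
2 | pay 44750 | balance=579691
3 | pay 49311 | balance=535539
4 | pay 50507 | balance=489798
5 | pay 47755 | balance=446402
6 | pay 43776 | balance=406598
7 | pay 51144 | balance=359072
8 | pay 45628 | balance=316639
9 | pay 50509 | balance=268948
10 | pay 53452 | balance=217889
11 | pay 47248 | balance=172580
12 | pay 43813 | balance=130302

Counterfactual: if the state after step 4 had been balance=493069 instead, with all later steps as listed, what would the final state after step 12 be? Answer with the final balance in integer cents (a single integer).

133814

state after step 4 := balance=493069
5 | pay 47755 | balance=449702
6 | pay 43776 | balance=409928
7 | pay 51144 | balance=362432
8 | pay 45628 | balance=320029
9 | pay 50509 | balance=272368
10 | pay 53452 | balance=221340
11 | pay 47248 | balance=176061
12 | pay 43813 | balance=133814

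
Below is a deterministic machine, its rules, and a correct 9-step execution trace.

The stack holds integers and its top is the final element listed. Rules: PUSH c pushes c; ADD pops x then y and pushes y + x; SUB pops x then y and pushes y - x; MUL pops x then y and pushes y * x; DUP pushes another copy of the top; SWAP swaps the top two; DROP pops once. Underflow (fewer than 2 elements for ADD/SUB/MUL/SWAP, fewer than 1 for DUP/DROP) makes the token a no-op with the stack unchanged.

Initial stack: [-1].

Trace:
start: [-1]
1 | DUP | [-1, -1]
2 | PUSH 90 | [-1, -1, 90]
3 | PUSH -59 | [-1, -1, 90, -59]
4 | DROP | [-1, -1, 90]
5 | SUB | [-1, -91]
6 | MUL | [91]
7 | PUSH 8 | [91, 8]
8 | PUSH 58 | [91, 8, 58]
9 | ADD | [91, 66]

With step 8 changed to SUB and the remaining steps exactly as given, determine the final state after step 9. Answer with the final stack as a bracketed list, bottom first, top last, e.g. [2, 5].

[83]

(re-executing from step 8 with the substitution; state before step 8: [91, 8])
8 | SUB | [83]
9 | ADD | [83]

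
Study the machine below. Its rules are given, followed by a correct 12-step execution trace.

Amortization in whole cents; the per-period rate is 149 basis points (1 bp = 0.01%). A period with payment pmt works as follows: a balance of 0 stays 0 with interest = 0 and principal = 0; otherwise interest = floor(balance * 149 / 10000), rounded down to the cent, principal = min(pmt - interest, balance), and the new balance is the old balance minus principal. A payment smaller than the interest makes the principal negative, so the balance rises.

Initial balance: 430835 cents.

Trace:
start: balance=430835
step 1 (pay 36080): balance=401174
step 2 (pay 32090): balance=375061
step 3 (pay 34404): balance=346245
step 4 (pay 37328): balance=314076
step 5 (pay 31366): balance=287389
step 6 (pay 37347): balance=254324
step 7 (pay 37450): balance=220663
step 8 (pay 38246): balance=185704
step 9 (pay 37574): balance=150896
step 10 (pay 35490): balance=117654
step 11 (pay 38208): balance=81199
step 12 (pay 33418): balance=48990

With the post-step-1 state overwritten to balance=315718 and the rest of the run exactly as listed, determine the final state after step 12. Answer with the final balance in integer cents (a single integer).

0

state after step 1 := balance=315718
step 2 (pay 32090): balance=288332
step 3 (pay 34404): balance=258224
step 4 (pay 37328): balance=224743
step 5 (pay 31366): balance=196725
step 6 (pay 37347): balance=162309
step 7 (pay 37450): balance=127277
step 8 (pay 38246): balance=90927
step 9 (pay 37574): balance=54707
step 10 (pay 35490): balance=20032
step 11 (pay 38208): balance=0
step 12 (pay 33418): balance=0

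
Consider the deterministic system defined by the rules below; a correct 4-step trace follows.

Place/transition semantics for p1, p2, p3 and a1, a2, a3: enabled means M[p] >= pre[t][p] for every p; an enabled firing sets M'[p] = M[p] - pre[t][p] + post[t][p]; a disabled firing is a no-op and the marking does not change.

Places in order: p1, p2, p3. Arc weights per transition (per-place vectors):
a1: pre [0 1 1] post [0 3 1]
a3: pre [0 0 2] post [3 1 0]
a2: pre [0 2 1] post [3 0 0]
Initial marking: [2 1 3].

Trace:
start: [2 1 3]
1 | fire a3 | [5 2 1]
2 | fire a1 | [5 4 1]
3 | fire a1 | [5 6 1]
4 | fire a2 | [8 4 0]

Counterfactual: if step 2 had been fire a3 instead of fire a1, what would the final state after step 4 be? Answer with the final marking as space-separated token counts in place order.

(re-executing from step 2 with the substitution; state before step 2: [5 2 1])
2 | fire a3 | [5 2 1]
3 | fire a1 | [5 4 1]
4 | fire a2 | [8 2 0]

8 2 0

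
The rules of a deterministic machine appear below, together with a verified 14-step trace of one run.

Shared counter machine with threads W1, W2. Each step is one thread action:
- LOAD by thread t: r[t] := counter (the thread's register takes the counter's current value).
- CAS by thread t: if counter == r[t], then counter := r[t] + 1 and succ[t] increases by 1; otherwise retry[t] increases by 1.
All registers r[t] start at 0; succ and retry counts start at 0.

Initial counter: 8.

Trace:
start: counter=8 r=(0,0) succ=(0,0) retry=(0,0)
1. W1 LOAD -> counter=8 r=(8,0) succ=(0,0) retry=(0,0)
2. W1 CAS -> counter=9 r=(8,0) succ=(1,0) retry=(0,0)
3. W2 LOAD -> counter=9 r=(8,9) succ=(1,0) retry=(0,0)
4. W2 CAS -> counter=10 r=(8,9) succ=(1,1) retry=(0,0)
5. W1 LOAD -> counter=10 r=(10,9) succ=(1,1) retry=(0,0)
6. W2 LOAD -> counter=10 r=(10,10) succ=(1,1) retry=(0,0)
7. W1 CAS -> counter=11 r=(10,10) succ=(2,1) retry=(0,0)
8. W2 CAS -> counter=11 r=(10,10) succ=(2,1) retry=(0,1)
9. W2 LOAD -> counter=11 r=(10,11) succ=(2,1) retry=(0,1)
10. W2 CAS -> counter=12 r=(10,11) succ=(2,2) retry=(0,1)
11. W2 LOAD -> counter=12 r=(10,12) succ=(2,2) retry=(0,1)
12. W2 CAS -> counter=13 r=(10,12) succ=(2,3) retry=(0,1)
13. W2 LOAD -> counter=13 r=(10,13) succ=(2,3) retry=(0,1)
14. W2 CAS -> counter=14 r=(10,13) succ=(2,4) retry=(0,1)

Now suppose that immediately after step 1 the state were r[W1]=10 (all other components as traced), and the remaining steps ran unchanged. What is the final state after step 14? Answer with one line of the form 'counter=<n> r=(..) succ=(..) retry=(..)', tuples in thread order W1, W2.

state after step 1 := counter=8 r=(10,0) succ=(0,0) retry=(0,0)
2. W1 CAS -> counter=8 r=(10,0) succ=(0,0) retry=(1,0)
3. W2 LOAD -> counter=8 r=(10,8) succ=(0,0) retry=(1,0)
4. W2 CAS -> counter=9 r=(10,8) succ=(0,1) retry=(1,0)
5. W1 LOAD -> counter=9 r=(9,8) succ=(0,1) retry=(1,0)
6. W2 LOAD -> counter=9 r=(9,9) succ=(0,1) retry=(1,0)
7. W1 CAS -> counter=10 r=(9,9) succ=(1,1) retry=(1,0)
8. W2 CAS -> counter=10 r=(9,9) succ=(1,1) retry=(1,1)
9. W2 LOAD -> counter=10 r=(9,10) succ=(1,1) retry=(1,1)
10. W2 CAS -> counter=11 r=(9,10) succ=(1,2) retry=(1,1)
11. W2 LOAD -> counter=11 r=(9,11) succ=(1,2) retry=(1,1)
12. W2 CAS -> counter=12 r=(9,11) succ=(1,3) retry=(1,1)
13. W2 LOAD -> counter=12 r=(9,12) succ=(1,3) retry=(1,1)
14. W2 CAS -> counter=13 r=(9,12) succ=(1,4) retry=(1,1)

counter=13 r=(9,12) succ=(1,4) retry=(1,1)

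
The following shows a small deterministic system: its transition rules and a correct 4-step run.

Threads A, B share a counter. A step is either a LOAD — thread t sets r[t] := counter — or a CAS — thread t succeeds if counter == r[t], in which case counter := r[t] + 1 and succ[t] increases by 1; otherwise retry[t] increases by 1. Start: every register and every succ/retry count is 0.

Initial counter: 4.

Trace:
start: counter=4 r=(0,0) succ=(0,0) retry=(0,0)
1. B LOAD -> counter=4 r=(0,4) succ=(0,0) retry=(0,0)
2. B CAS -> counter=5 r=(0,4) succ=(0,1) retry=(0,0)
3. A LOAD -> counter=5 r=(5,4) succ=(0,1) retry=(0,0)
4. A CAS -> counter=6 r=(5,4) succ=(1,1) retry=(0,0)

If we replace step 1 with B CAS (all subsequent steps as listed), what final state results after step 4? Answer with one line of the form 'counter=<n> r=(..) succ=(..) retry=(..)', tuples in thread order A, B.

counter=5 r=(4,0) succ=(1,0) retry=(0,2)

(re-executing from step 1 with the substitution; state before step 1: counter=4 r=(0,0) succ=(0,0) retry=(0,0))
1. B CAS -> counter=4 r=(0,0) succ=(0,0) retry=(0,1)
2. B CAS -> counter=4 r=(0,0) succ=(0,0) retry=(0,2)
3. A LOAD -> counter=4 r=(4,0) succ=(0,0) retry=(0,2)
4. A CAS -> counter=5 r=(4,0) succ=(1,0) retry=(0,2)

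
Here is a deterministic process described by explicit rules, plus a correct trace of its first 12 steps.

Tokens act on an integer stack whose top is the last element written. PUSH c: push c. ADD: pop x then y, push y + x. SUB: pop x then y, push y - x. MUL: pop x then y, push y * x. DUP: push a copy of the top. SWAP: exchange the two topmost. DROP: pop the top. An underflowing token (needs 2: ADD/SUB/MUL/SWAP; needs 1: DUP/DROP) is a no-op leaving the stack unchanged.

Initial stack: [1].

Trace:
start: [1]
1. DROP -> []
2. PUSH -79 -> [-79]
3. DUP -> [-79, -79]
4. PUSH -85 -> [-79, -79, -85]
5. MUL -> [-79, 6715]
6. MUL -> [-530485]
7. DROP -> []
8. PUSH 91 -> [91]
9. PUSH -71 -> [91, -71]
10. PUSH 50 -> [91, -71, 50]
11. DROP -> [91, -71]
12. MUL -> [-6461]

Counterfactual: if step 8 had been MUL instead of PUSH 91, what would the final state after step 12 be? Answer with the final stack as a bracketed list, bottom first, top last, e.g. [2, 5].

[-71]

(re-executing from step 8 with the substitution; state before step 8: [])
8. MUL -> []
9. PUSH -71 -> [-71]
10. PUSH 50 -> [-71, 50]
11. DROP -> [-71]
12. MUL -> [-71]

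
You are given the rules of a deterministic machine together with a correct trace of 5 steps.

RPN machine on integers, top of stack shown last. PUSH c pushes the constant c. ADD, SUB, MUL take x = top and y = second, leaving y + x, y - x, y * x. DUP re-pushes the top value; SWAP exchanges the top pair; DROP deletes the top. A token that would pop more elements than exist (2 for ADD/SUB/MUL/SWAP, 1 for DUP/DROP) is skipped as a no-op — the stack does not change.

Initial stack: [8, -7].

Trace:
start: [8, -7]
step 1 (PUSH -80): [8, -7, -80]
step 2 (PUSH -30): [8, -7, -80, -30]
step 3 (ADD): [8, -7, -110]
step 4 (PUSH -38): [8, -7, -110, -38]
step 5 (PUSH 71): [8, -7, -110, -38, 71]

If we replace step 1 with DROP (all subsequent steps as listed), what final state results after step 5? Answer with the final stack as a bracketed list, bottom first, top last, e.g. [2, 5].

[-22, -38, 71]

(re-executing from step 1 with the substitution; state before step 1: [8, -7])
step 1 (DROP): [8]
step 2 (PUSH -30): [8, -30]
step 3 (ADD): [-22]
step 4 (PUSH -38): [-22, -38]
step 5 (PUSH 71): [-22, -38, 71]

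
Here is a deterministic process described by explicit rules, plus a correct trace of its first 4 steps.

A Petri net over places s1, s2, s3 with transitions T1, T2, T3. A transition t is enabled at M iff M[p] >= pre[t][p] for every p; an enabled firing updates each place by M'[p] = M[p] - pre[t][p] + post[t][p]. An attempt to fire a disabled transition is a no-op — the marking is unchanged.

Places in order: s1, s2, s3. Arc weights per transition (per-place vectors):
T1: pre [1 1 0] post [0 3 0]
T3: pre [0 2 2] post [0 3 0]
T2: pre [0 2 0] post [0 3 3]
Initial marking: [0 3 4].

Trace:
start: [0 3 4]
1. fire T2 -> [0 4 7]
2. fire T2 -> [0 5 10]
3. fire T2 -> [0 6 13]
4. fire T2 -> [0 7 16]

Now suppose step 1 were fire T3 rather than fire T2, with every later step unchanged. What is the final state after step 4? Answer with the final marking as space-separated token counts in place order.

0 7 11

(re-executing from step 1 with the substitution; state before step 1: [0 3 4])
1. fire T3 -> [0 4 2]
2. fire T2 -> [0 5 5]
3. fire T2 -> [0 6 8]
4. fire T2 -> [0 7 11]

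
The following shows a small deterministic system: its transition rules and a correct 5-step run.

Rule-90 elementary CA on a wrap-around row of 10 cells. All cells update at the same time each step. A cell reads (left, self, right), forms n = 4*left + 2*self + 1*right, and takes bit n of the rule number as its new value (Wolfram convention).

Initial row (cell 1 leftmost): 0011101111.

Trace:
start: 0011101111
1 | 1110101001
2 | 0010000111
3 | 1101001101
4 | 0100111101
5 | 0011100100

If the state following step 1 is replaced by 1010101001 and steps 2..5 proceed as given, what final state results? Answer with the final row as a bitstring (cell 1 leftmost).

0011110000

state after step 1 := 1010101001
2 | 1000000111
3 | 1100001100
4 | 1110011111
5 | 0011110000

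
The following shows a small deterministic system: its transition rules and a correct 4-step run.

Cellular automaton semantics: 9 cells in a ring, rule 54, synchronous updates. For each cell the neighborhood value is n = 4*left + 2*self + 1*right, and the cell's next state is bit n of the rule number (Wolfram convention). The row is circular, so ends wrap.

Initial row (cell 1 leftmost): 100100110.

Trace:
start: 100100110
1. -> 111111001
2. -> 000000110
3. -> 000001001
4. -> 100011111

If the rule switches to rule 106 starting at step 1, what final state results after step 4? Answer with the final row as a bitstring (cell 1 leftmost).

(re-executing steps 1..4 under rule 106; state before step 1: 100100110)
1. -> 001001111
2. -> 010011001
3. -> 100111010
4. -> 001101101

001101101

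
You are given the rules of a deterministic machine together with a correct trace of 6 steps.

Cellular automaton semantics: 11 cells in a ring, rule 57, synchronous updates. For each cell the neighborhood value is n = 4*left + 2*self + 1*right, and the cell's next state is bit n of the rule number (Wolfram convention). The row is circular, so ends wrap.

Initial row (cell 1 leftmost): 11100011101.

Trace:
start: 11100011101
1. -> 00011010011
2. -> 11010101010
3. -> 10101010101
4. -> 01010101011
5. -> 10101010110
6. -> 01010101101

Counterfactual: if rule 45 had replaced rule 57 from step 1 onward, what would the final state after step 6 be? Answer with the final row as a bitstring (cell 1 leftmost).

(re-executing steps 1..6 under rule 45; state before step 1: 11100011101)
1. -> 00001010011
2. -> 01101110010
3. -> 01011000010
4. -> 01110011010
5. -> 01000010110
6. -> 01011011100

01011011100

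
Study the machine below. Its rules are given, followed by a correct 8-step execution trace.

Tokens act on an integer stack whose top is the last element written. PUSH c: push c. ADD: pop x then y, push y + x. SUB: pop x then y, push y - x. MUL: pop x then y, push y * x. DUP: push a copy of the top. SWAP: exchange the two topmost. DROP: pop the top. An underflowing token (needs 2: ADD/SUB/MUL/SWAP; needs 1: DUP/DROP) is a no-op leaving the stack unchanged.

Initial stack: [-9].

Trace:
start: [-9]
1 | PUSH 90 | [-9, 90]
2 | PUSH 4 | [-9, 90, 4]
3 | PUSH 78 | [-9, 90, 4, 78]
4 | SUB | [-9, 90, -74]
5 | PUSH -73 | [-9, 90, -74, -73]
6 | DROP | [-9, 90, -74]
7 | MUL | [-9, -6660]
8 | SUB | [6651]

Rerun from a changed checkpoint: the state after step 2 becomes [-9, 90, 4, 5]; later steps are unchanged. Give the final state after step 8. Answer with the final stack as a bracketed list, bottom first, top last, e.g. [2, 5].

state after step 2 := [-9, 90, 4, 5]
3 | PUSH 78 | [-9, 90, 4, 5, 78]
4 | SUB | [-9, 90, 4, -73]
5 | PUSH -73 | [-9, 90, 4, -73, -73]
6 | DROP | [-9, 90, 4, -73]
7 | MUL | [-9, 90, -292]
8 | SUB | [-9, 382]

[-9, 382]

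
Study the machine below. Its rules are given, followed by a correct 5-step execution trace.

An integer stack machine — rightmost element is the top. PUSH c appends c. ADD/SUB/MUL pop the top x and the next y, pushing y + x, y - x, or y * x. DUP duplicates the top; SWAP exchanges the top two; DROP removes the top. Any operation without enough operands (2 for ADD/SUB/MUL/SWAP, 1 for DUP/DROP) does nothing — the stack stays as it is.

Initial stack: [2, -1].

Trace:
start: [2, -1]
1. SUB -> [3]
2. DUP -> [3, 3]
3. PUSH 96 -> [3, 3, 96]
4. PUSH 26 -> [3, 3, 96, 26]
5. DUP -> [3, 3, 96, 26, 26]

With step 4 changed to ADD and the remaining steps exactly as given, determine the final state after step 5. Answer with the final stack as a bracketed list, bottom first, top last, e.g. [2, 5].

(re-executing from step 4 with the substitution; state before step 4: [3, 3, 96])
4. ADD -> [3, 99]
5. DUP -> [3, 99, 99]

[3, 99, 99]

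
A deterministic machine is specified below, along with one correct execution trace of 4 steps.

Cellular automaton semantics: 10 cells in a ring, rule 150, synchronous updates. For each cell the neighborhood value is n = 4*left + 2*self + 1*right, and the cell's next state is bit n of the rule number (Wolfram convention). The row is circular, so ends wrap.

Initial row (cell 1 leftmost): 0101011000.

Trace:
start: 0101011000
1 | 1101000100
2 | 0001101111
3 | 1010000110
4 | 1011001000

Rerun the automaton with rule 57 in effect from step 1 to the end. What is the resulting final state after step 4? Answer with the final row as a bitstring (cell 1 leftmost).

(re-executing steps 1..4 under rule 57; state before step 1: 0101011000)
1 | 0010110111
2 | 1001101100
3 | 0101011010
4 | 0010110101

0010110101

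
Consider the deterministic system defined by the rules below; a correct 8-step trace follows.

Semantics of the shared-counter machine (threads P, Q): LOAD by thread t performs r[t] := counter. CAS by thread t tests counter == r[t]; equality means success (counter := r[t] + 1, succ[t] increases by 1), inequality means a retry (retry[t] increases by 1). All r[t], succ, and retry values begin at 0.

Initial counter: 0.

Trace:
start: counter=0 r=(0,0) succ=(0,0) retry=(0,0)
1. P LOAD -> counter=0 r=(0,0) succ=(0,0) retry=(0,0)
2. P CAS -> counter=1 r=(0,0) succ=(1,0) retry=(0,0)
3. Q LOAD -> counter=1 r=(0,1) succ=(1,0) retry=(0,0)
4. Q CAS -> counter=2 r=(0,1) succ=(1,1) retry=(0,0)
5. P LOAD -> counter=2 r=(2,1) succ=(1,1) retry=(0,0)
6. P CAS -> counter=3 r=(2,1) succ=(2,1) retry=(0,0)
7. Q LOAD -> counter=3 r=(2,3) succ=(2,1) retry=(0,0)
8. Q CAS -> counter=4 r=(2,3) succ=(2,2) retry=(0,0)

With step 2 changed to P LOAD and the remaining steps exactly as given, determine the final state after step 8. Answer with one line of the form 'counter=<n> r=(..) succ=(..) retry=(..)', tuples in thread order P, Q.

(re-executing from step 2 with the substitution; state before step 2: counter=0 r=(0,0) succ=(0,0) retry=(0,0))
2. P LOAD -> counter=0 r=(0,0) succ=(0,0) retry=(0,0)
3. Q LOAD -> counter=0 r=(0,0) succ=(0,0) retry=(0,0)
4. Q CAS -> counter=1 r=(0,0) succ=(0,1) retry=(0,0)
5. P LOAD -> counter=1 r=(1,0) succ=(0,1) retry=(0,0)
6. P CAS -> counter=2 r=(1,0) succ=(1,1) retry=(0,0)
7. Q LOAD -> counter=2 r=(1,2) succ=(1,1) retry=(0,0)
8. Q CAS -> counter=3 r=(1,2) succ=(1,2) retry=(0,0)

counter=3 r=(1,2) succ=(1,2) retry=(0,0)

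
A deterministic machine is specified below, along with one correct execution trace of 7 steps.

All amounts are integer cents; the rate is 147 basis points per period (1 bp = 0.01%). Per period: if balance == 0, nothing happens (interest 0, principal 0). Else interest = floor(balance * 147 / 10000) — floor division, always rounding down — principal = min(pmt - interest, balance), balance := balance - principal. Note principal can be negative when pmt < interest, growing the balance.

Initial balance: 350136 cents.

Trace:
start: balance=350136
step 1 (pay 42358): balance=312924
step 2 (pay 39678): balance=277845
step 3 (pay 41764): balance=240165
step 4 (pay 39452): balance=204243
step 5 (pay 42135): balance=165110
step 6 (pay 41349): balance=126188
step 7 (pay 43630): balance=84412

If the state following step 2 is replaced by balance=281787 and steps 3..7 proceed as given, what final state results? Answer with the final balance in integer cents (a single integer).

state after step 2 := balance=281787
step 3 (pay 41764): balance=244165
step 4 (pay 39452): balance=208302
step 5 (pay 42135): balance=169229
step 6 (pay 41349): balance=130367
step 7 (pay 43630): balance=88653

88653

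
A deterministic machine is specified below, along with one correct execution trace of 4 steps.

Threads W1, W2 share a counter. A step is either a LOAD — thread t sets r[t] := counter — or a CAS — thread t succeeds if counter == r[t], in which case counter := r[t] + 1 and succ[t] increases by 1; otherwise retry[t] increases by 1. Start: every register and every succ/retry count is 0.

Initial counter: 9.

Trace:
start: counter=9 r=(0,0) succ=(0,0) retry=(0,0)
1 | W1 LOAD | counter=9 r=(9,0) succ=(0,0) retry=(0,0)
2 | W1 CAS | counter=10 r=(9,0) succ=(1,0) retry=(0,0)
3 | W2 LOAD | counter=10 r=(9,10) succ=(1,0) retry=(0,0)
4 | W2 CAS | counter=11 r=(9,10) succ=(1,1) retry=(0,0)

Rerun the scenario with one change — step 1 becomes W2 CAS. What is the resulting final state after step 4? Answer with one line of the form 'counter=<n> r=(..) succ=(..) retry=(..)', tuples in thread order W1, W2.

(re-executing from step 1 with the substitution; state before step 1: counter=9 r=(0,0) succ=(0,0) retry=(0,0))
1 | W2 CAS | counter=9 r=(0,0) succ=(0,0) retry=(0,1)
2 | W1 CAS | counter=9 r=(0,0) succ=(0,0) retry=(1,1)
3 | W2 LOAD | counter=9 r=(0,9) succ=(0,0) retry=(1,1)
4 | W2 CAS | counter=10 r=(0,9) succ=(0,1) retry=(1,1)

counter=10 r=(0,9) succ=(0,1) retry=(1,1)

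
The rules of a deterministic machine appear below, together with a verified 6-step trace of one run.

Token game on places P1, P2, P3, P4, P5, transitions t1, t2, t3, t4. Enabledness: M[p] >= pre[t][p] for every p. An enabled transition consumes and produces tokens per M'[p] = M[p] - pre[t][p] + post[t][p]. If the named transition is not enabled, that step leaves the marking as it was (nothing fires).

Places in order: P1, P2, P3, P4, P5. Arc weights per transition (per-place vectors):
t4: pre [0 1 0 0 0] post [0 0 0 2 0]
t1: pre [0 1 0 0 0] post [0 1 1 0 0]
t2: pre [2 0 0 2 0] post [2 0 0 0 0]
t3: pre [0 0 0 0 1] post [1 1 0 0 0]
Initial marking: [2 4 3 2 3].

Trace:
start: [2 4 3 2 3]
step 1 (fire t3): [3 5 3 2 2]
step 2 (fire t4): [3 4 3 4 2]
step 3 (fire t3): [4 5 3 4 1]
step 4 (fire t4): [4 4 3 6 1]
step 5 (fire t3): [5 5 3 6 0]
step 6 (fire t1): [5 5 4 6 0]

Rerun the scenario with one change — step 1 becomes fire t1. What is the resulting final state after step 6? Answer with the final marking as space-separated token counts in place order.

(re-executing from step 1 with the substitution; state before step 1: [2 4 3 2 3])
step 1 (fire t1): [2 4 4 2 3]
step 2 (fire t4): [2 3 4 4 3]
step 3 (fire t3): [3 4 4 4 2]
step 4 (fire t4): [3 3 4 6 2]
step 5 (fire t3): [4 4 4 6 1]
step 6 (fire t1): [4 4 5 6 1]

4 4 5 6 1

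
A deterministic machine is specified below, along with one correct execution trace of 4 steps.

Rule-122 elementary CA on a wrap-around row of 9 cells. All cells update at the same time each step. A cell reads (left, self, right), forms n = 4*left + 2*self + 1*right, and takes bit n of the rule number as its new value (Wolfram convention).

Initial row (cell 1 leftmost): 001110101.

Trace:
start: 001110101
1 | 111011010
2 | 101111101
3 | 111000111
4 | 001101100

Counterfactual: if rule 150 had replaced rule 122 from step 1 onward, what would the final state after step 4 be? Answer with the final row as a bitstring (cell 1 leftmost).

110000001

(re-executing steps 1..4 under rule 150; state before step 1: 001110101)
1 | 110100101
2 | 100111100
3 | 111011011
4 | 110000001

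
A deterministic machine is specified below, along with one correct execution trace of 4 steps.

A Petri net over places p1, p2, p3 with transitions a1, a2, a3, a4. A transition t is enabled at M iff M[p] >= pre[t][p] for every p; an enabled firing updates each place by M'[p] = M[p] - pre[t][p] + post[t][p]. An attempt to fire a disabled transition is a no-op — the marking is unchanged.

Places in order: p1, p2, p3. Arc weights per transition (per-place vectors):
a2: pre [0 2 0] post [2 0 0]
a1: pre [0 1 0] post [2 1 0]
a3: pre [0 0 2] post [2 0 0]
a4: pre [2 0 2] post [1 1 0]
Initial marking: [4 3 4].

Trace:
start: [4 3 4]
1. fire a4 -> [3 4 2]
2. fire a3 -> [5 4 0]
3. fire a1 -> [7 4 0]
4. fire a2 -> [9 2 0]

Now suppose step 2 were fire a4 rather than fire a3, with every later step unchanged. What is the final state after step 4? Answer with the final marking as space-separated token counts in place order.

(re-executing from step 2 with the substitution; state before step 2: [3 4 2])
2. fire a4 -> [2 5 0]
3. fire a1 -> [4 5 0]
4. fire a2 -> [6 3 0]

6 3 0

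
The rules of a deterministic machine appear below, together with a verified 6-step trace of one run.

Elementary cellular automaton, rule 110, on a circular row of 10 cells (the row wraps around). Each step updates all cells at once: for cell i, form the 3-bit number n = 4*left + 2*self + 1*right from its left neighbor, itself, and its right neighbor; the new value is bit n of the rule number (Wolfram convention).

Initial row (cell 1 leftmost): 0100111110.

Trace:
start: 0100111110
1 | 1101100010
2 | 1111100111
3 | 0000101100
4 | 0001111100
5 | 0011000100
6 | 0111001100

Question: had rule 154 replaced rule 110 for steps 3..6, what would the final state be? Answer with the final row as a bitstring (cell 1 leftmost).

(re-executing steps 3..6 under rule 154; state before step 3: 1111100111)
3 | 1111011111
4 | 1110011111
5 | 1101111111
6 | 1001111111

1001111111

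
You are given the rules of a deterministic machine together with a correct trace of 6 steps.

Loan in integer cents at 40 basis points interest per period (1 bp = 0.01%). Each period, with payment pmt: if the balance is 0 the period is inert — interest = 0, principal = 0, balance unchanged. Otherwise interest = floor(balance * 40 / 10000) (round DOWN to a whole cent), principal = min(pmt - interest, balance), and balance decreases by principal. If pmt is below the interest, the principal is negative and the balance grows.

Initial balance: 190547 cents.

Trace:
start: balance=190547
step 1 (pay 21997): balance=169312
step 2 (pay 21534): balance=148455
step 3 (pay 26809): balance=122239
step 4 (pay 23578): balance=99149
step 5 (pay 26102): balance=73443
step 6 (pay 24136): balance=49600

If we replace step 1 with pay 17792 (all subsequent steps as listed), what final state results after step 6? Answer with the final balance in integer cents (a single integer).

53890

(re-executing from step 1 with the substitution; state before step 1: balance=190547)
step 1 (pay 17792): balance=173517
step 2 (pay 21534): balance=152677
step 3 (pay 26809): balance=126478
step 4 (pay 23578): balance=103405
step 5 (pay 26102): balance=77716
step 6 (pay 24136): balance=53890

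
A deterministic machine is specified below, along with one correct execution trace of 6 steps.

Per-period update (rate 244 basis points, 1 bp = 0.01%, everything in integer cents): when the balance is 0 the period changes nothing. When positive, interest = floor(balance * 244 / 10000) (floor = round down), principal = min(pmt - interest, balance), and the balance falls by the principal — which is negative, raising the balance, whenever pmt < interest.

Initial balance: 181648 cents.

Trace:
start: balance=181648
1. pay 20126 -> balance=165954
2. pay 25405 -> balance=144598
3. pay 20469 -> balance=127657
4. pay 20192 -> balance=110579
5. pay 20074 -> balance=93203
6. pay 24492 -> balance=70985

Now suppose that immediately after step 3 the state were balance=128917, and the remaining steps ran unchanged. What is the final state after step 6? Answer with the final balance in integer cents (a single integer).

state after step 3 := balance=128917
4. pay 20192 -> balance=111870
5. pay 20074 -> balance=94525
6. pay 24492 -> balance=72339

72339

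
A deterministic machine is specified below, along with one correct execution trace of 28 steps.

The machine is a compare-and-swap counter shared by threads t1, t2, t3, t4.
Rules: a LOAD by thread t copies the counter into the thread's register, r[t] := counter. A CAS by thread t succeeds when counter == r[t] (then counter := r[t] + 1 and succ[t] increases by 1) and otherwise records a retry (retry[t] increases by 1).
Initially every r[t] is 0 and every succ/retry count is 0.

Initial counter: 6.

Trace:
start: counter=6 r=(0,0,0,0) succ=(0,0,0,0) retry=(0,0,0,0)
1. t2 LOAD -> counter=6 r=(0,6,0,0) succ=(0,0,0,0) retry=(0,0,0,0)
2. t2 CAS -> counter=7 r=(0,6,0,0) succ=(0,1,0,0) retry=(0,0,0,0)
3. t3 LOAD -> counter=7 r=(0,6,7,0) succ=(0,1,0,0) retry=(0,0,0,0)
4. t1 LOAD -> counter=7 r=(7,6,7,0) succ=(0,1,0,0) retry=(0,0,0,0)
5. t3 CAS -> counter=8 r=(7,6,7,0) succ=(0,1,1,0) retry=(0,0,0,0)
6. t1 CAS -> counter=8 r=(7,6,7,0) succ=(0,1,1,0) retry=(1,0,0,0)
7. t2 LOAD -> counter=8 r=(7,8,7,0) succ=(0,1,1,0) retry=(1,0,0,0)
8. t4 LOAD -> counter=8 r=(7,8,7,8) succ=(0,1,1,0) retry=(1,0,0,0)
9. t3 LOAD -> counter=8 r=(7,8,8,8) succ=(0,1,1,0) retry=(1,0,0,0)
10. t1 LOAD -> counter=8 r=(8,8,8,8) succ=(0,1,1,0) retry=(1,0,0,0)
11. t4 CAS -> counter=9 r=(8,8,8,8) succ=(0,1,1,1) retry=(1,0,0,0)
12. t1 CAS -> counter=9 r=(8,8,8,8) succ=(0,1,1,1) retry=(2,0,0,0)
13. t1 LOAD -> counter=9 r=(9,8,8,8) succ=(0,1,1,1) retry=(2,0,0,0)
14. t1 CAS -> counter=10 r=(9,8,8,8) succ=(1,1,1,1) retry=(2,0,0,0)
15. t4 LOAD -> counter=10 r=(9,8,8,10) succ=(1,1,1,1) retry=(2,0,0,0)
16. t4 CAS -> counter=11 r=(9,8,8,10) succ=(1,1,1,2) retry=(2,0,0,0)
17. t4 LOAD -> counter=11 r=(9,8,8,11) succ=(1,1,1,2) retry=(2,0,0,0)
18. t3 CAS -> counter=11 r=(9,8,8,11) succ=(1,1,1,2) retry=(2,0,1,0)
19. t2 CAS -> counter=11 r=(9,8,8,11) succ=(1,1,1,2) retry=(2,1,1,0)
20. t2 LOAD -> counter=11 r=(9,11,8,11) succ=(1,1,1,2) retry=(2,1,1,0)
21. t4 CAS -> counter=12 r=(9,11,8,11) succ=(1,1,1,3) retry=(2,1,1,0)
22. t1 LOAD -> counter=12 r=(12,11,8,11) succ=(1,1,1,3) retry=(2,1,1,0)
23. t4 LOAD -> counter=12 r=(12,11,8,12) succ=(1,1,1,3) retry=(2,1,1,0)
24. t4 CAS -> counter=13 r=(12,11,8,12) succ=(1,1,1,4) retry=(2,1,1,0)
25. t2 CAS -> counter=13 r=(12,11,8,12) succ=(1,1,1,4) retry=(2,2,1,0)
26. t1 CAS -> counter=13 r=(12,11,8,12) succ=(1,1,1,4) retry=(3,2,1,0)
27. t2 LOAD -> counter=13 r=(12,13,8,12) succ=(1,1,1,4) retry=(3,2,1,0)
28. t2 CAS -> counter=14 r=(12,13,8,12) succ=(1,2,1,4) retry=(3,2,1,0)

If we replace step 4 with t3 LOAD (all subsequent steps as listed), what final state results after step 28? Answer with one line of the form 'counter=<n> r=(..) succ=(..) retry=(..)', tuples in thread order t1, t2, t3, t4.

(re-executing from step 4 with the substitution; state before step 4: counter=7 r=(0,6,7,0) succ=(0,1,0,0) retry=(0,0,0,0))
4. t3 LOAD -> counter=7 r=(0,6,7,0) succ=(0,1,0,0) retry=(0,0,0,0)
5. t3 CAS -> counter=8 r=(0,6,7,0) succ=(0,1,1,0) retry=(0,0,0,0)
6. t1 CAS -> counter=8 r=(0,6,7,0) succ=(0,1,1,0) retry=(1,0,0,0)
7. t2 LOAD -> counter=8 r=(0,8,7,0) succ=(0,1,1,0) retry=(1,0,0,0)
8. t4 LOAD -> counter=8 r=(0,8,7,8) succ=(0,1,1,0) retry=(1,0,0,0)
9. t3 LOAD -> counter=8 r=(0,8,8,8) succ=(0,1,1,0) retry=(1,0,0,0)
10. t1 LOAD -> counter=8 r=(8,8,8,8) succ=(0,1,1,0) retry=(1,0,0,0)
11. t4 CAS -> counter=9 r=(8,8,8,8) succ=(0,1,1,1) retry=(1,0,0,0)
12. t1 CAS -> counter=9 r=(8,8,8,8) succ=(0,1,1,1) retry=(2,0,0,0)
13. t1 LOAD -> counter=9 r=(9,8,8,8) succ=(0,1,1,1) retry=(2,0,0,0)
14. t1 CAS -> counter=10 r=(9,8,8,8) succ=(1,1,1,1) retry=(2,0,0,0)
15. t4 LOAD -> counter=10 r=(9,8,8,10) succ=(1,1,1,1) retry=(2,0,0,0)
16. t4 CAS -> counter=11 r=(9,8,8,10) succ=(1,1,1,2) retry=(2,0,0,0)
17. t4 LOAD -> counter=11 r=(9,8,8,11) succ=(1,1,1,2) retry=(2,0,0,0)
18. t3 CAS -> counter=11 r=(9,8,8,11) succ=(1,1,1,2) retry=(2,0,1,0)
19. t2 CAS -> counter=11 r=(9,8,8,11) succ=(1,1,1,2) retry=(2,1,1,0)
20. t2 LOAD -> counter=11 r=(9,11,8,11) succ=(1,1,1,2) retry=(2,1,1,0)
21. t4 CAS -> counter=12 r=(9,11,8,11) succ=(1,1,1,3) retry=(2,1,1,0)
22. t1 LOAD -> counter=12 r=(12,11,8,11) succ=(1,1,1,3) retry=(2,1,1,0)
23. t4 LOAD -> counter=12 r=(12,11,8,12) succ=(1,1,1,3) retry=(2,1,1,0)
24. t4 CAS -> counter=13 r=(12,11,8,12) succ=(1,1,1,4) retry=(2,1,1,0)
25. t2 CAS -> counter=13 r=(12,11,8,12) succ=(1,1,1,4) retry=(2,2,1,0)
26. t1 CAS -> counter=13 r=(12,11,8,12) succ=(1,1,1,4) retry=(3,2,1,0)
27. t2 LOAD -> counter=13 r=(12,13,8,12) succ=(1,1,1,4) retry=(3,2,1,0)
28. t2 CAS -> counter=14 r=(12,13,8,12) succ=(1,2,1,4) retry=(3,2,1,0)

counter=14 r=(12,13,8,12) succ=(1,2,1,4) retry=(3,2,1,0)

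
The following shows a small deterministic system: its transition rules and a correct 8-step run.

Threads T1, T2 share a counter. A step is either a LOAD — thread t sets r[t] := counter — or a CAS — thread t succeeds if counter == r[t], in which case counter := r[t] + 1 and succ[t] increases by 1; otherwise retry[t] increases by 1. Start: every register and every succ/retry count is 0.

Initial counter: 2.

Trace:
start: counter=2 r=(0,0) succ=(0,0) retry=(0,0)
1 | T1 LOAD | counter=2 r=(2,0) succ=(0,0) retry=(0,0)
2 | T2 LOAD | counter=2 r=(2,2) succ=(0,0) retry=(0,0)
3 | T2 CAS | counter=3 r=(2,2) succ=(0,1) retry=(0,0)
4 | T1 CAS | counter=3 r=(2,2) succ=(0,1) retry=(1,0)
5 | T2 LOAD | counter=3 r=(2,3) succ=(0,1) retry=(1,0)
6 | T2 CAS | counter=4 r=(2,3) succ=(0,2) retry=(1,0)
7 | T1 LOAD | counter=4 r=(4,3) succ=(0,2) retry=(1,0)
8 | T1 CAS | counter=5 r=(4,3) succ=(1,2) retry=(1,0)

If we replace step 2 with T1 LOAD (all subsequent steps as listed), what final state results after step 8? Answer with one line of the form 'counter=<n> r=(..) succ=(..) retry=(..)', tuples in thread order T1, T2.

counter=5 r=(4,3) succ=(2,1) retry=(0,1)

(re-executing from step 2 with the substitution; state before step 2: counter=2 r=(2,0) succ=(0,0) retry=(0,0))
2 | T1 LOAD | counter=2 r=(2,0) succ=(0,0) retry=(0,0)
3 | T2 CAS | counter=2 r=(2,0) succ=(0,0) retry=(0,1)
4 | T1 CAS | counter=3 r=(2,0) succ=(1,0) retry=(0,1)
5 | T2 LOAD | counter=3 r=(2,3) succ=(1,0) retry=(0,1)
6 | T2 CAS | counter=4 r=(2,3) succ=(1,1) retry=(0,1)
7 | T1 LOAD | counter=4 r=(4,3) succ=(1,1) retry=(0,1)
8 | T1 CAS | counter=5 r=(4,3) succ=(2,1) retry=(0,1)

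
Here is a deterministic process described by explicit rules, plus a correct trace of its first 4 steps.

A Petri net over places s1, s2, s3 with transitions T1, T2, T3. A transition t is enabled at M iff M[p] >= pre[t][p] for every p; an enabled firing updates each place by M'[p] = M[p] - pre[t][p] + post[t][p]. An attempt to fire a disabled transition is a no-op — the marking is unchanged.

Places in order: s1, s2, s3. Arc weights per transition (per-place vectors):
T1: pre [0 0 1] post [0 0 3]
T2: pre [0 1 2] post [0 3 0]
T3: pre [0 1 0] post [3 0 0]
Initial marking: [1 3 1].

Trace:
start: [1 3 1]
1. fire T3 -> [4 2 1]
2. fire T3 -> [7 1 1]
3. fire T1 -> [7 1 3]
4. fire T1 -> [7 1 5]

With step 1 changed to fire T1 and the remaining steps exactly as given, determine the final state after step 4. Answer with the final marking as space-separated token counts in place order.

(re-executing from step 1 with the substitution; state before step 1: [1 3 1])
1. fire T1 -> [1 3 3]
2. fire T3 -> [4 2 3]
3. fire T1 -> [4 2 5]
4. fire T1 -> [4 2 7]

4 2 7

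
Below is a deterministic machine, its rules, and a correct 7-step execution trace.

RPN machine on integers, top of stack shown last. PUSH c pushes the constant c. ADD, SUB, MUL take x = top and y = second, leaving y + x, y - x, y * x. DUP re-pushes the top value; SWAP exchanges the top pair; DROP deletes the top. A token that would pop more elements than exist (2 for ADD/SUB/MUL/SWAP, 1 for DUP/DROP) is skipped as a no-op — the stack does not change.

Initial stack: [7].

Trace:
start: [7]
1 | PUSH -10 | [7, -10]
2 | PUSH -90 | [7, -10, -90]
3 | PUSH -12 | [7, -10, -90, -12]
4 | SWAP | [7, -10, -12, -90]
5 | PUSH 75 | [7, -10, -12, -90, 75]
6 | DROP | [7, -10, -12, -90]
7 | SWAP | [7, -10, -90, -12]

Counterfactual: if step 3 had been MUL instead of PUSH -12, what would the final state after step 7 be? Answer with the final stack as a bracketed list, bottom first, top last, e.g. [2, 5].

(re-executing from step 3 with the substitution; state before step 3: [7, -10, -90])
3 | MUL | [7, 900]
4 | SWAP | [900, 7]
5 | PUSH 75 | [900, 7, 75]
6 | DROP | [900, 7]
7 | SWAP | [7, 900]

[7, 900]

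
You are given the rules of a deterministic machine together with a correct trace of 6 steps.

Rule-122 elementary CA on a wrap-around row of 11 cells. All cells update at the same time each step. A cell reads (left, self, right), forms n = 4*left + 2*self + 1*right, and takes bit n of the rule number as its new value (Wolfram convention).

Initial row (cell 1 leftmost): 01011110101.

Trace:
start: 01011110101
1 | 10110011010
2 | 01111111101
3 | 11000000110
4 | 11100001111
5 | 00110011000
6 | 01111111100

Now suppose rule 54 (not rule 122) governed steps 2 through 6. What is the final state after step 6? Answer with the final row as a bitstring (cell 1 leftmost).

(re-executing steps 2..6 under rule 54; state before step 2: 10110011010)
2 | 11001100111
3 | 00110011000
4 | 01001100100
5 | 11110011110
6 | 00001100001

00001100001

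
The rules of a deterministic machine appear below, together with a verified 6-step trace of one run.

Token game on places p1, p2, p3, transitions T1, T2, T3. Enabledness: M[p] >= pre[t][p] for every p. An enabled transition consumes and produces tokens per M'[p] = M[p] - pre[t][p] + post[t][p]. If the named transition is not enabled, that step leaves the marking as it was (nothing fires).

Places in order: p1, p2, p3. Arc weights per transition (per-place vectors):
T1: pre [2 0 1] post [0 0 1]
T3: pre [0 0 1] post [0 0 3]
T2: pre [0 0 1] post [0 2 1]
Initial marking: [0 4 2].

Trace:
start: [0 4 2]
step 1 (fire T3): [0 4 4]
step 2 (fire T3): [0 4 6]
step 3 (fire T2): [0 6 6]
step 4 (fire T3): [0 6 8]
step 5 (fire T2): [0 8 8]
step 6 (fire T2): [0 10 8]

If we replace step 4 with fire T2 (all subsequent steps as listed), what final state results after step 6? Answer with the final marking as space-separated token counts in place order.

(re-executing from step 4 with the substitution; state before step 4: [0 6 6])
step 4 (fire T2): [0 8 6]
step 5 (fire T2): [0 10 6]
step 6 (fire T2): [0 12 6]

0 12 6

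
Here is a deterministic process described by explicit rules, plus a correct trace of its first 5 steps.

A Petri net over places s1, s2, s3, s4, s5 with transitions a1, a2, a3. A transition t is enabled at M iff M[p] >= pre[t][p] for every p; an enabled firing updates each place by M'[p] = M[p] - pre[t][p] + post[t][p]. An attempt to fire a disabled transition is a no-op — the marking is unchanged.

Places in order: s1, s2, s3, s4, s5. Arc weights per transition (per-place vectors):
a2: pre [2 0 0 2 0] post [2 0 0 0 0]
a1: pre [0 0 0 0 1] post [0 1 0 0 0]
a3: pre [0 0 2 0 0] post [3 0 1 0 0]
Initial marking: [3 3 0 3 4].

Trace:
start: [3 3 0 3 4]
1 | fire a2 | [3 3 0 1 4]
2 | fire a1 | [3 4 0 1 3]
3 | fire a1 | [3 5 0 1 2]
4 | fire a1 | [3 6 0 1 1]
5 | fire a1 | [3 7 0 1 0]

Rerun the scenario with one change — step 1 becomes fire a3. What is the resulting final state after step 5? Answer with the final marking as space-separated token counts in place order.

(re-executing from step 1 with the substitution; state before step 1: [3 3 0 3 4])
1 | fire a3 | [3 3 0 3 4]
2 | fire a1 | [3 4 0 3 3]
3 | fire a1 | [3 5 0 3 2]
4 | fire a1 | [3 6 0 3 1]
5 | fire a1 | [3 7 0 3 0]

3 7 0 3 0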